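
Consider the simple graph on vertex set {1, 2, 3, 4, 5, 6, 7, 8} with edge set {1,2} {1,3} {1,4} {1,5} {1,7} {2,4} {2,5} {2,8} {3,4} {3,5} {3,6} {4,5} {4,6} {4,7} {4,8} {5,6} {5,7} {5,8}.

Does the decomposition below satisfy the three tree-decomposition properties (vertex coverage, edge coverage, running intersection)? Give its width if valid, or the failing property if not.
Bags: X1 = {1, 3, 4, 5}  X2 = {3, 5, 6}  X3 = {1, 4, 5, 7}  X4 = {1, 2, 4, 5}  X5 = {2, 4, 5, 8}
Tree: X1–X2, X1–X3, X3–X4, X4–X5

A tree decomposition must satisfy three properties: every vertex lies in some bag; for every edge, both endpoints lie together in some bag; and for every vertex, the bags containing it form a connected subtree. Here edge (4,6) lies in no bag, so the decomposition is invalid.

No — edge (4,6) lies in no bag.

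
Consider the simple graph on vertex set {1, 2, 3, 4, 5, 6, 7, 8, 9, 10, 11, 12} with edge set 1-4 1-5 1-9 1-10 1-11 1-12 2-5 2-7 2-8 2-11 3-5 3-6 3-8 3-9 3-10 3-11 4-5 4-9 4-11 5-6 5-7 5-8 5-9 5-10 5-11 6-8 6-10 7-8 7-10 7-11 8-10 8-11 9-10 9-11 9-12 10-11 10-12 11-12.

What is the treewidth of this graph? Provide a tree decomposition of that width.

Treewidth 4.
One optimal decomposition is:
Bags: B1 = {1, 5, 9, 10, 11}  B2 = {3, 5, 9, 10, 11}  B3 = {3, 5, 8, 10, 11}  B4 = {5, 7, 8, 10, 11}  B5 = {1, 9, 10, 11, 12}  B6 = {1, 4, 5, 9, 11}  B7 = {3, 5, 6, 8, 10}  B8 = {2, 5, 7, 8, 11}
Tree: B1–B2, B2–B3, B3–B4, B1–B5, B1–B6, B3–B7, B4–B8

Every bag has size at most 5, so the width is 5 − 1 = 4 and tw(G) ≤ 4. Conversely, {1, 9, 10, 11, 12} is a clique of size 5, and the vertices of any clique must share a bag in every tree decomposition; so some bag has ≥ 5 vertices and tw(G) ≥ 4. Hence tw(G) = 4 exactly.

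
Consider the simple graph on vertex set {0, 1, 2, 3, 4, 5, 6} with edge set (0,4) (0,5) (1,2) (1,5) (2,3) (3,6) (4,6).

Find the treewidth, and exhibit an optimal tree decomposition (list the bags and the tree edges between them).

Treewidth 2.
Bags: B1 = {0, 1, 5}  B2 = {0, 1, 2}  B3 = {0, 2, 3}  B4 = {0, 3, 6}  B5 = {0, 4, 6}
Tree: B1–B2, B2–B3, B3–B4, B4–B5

Every bag has size at most 3, so the width is 3 − 1 = 2 and tw(G) ≤ 2. Since 0–5–1–2–3–6–4–0 is a cycle in G, G is not acyclic. Forests are exactly the graphs of treewidth ≤ 1, so tw(G) ≥ 2. Therefore the treewidth is 2.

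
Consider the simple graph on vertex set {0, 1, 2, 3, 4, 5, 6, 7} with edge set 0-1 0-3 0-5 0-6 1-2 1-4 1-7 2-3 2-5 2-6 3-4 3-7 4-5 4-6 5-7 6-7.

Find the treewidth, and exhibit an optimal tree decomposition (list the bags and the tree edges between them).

Treewidth 4.
One optimal decomposition is:
Bags: B1 = {0, 1, 2, 4, 7}  B2 = {0, 2, 3, 4, 7}  B3 = {0, 2, 4, 5, 7}  B4 = {0, 2, 4, 6, 7}
Tree: B1–B2, B2–B3, B3–B4

Every bag has size at most 5, so the width is 5 − 1 = 4 and tw(G) ≤ 4. For the lower bound: the 5 vertex sets {1,2}, {3,7}, {0,5}, {4}, {6} are disjoint, each induces a connected subgraph, and every pair is joined by at least one edge of G. Contracting each set to a single vertex therefore yields K_{5} as a minor, and since treewidth is minor-monotone, tw(G) ≥ tw(K_{5}) = 4. Hence tw(G) = 4 exactly.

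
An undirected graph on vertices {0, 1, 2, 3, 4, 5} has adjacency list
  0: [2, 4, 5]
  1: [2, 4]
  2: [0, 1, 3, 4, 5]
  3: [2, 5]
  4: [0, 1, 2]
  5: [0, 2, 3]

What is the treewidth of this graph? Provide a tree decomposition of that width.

Treewidth 2.
Bags: B1 = {1, 2, 4}  B2 = {0, 2, 4}  B3 = {0, 2, 5}  B4 = {2, 3, 5}
Tree: B1–B2, B2–B3, B3–B4

Each bag holds 3 vertices, so the decomposition has width 2, which upper-bounds the treewidth. For the lower bound, the 3 vertices {0, 2, 4} are pairwise adjacent, and any tree decomposition puts a clique entirely inside one bag — forcing width ≥ 2. Combining the bounds, tw(G) = 2.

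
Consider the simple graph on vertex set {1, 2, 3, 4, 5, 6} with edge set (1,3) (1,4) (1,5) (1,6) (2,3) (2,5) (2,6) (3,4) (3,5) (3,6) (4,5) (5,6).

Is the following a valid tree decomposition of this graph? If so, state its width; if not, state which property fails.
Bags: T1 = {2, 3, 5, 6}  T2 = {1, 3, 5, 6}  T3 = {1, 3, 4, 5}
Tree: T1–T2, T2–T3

Vertex coverage: the bags together contain {1, 2, 3, 4, 5, 6}, the full vertex set. Edge coverage: each edge of G has both endpoints in at least one bag. Running intersection: for every vertex, the bags containing it form a connected subtree. All three properties hold, so this is a valid tree decomposition of width max|bag| − 1 = 3, and hence tw(G) ≤ 3.

Yes; width 3.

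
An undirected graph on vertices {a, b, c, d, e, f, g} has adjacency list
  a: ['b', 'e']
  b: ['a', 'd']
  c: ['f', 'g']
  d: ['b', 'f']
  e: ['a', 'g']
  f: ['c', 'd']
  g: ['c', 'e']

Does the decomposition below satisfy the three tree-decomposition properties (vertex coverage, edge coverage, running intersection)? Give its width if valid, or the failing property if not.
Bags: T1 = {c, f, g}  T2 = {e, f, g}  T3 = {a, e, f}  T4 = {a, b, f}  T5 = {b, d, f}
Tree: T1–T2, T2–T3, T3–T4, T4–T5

Every vertex of G appears in some bag (union = {a, b, c, d, e, f, g}); every edge is covered by a bag; and for each vertex v the set of bags containing v is connected in the bag tree. The decomposition is therefore valid. The largest bag has 3 vertices, so the width is 2.

Yes; width 2.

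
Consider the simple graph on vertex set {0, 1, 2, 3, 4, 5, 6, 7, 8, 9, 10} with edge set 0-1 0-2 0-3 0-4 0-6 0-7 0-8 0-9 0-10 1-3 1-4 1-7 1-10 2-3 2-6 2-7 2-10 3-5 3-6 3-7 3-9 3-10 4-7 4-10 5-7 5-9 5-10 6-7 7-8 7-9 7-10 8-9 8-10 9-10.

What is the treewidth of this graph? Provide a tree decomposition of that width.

Each bag holds 5 vertices, so the decomposition has width 4, which upper-bounds the treewidth. Conversely, {0, 7, 8, 9, 10} is a clique of size 5, and the vertices of any clique must share a bag in every tree decomposition; so some bag has ≥ 5 vertices and tw(G) ≥ 4. Combining the bounds, tw(G) = 4.

Treewidth 4.
One such decomposition:
Bags: B1 = {0, 1, 3, 7, 10}  B2 = {0, 2, 3, 7, 10}  B3 = {0, 2, 3, 6, 7}  B4 = {0, 3, 7, 9, 10}  B5 = {3, 5, 7, 9, 10}  B6 = {0, 7, 8, 9, 10}  B7 = {0, 1, 4, 7, 10}
Tree: B1–B2, B2–B3, B2–B4, B4–B5, B4–B6, B1–B7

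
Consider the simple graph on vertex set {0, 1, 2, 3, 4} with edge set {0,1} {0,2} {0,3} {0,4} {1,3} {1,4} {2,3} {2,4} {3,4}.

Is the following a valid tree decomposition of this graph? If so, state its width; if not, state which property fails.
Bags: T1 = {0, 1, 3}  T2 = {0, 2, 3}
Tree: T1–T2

No — vertex 4 appears in no bag.

A tree decomposition must satisfy three properties: every vertex lies in some bag; for every edge, both endpoints lie together in some bag; and for every vertex, the bags containing it form a connected subtree. Here vertex 4 appears in no bag, so the decomposition is invalid.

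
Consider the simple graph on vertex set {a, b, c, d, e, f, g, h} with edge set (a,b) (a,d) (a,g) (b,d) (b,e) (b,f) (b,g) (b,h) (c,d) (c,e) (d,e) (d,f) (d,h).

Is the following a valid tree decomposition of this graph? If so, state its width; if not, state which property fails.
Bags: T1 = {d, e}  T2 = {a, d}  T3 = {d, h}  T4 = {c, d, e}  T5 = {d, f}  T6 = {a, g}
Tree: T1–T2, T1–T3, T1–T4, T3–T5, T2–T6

A tree decomposition must satisfy three properties: every vertex lies in some bag; for every edge, both endpoints lie together in some bag; and for every vertex, the bags containing it form a connected subtree. Here vertex b appears in no bag, so the decomposition is invalid.

No — vertex b appears in no bag.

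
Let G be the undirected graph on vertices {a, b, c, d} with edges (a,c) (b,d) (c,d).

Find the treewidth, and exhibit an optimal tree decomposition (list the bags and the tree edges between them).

Each bag holds 2 vertices, so the decomposition has width 1, which upper-bounds the treewidth. Since G has at least one edge (e.g. b–d), it is not an edgeless graph, so tw(G) ≥ 1. Therefore the treewidth is 1.

Treewidth 1.
One optimal decomposition is:
Bags: B1 = {b, d}  B2 = {c, d}  B3 = {a, c}
Tree: B1–B2, B2–B3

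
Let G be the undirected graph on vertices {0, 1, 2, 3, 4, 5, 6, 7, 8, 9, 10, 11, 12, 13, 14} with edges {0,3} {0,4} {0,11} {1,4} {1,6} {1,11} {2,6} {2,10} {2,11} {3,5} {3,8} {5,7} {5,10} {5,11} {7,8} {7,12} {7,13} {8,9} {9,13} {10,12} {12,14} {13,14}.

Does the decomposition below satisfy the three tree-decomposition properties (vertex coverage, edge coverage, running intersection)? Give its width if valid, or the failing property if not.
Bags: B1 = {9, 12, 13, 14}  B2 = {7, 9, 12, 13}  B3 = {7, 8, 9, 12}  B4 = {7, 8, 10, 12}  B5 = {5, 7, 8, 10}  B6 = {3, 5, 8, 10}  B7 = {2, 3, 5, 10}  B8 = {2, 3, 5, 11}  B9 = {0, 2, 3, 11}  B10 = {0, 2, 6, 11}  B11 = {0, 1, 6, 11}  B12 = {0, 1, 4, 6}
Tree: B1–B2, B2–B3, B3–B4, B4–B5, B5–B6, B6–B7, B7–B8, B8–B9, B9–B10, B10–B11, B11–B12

Yes; width 3.

Every vertex of G appears in some bag (union = {0, 1, 2, 3, 4, 5, 6, 7, 8, 9, 10, 11, 12, 13, 14}); every edge is covered by a bag; and for each vertex v the set of bags containing v is connected in the bag tree. The decomposition is therefore valid. The largest bag has 4 vertices, so the width is 3.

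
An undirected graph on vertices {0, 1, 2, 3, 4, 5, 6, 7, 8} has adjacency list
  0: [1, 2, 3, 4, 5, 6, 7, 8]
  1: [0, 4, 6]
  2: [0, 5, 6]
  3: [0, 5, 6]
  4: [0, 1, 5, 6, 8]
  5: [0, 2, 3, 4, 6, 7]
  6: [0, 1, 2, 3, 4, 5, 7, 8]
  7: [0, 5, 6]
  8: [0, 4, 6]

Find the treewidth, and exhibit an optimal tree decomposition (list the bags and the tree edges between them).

Treewidth 3.
Bags: B1 = {0, 4, 5, 6}  B2 = {0, 1, 4, 6}  B3 = {0, 4, 6, 8}  B4 = {0, 2, 5, 6}  B5 = {0, 3, 5, 6}  B6 = {0, 5, 6, 7}
Tree: B1–B2, B1–B3, B1–B4, B4–B5, B4–B6

Every bag has size at most 4, so the width is 4 − 1 = 3 and tw(G) ≤ 3. On the other hand G contains the 4-clique {0, 4, 6, 8}. A clique must lie in a single bag of any decomposition, so no decomposition can have width below 3. Therefore the treewidth is 3.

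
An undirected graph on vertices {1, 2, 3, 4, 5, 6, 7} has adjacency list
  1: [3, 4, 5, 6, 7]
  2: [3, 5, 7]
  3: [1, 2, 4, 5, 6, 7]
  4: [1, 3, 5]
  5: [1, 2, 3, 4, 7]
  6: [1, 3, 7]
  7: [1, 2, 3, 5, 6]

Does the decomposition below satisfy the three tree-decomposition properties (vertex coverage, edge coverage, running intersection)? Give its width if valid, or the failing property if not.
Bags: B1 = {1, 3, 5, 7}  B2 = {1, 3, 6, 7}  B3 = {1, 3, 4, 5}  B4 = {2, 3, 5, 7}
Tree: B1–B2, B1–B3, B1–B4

Checking the three conditions: (i) the bags cover all of {1, 2, 3, 4, 5, 6, 7}; (ii) for each edge, some bag contains both endpoints; (iii) the bags containing any fixed vertex form a subtree. All hold, so the decomposition is valid with width 4 − 1 = 3.

Yes; width 3.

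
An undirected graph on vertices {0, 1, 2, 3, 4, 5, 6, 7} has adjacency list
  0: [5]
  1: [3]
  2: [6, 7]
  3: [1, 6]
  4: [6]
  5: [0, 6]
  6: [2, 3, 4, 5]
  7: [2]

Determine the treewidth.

1

A width-1 tree decomposition is:
Bags: B1 = {2, 6}  B2 = {5, 6}  B3 = {3, 6}  B4 = {2, 7}  B5 = {4, 6}  B6 = {0, 5}  B7 = {1, 3}
Tree: B1–B2, B2–B3, B1–B4, B1–B5, B2–B6, B3–B7
Each bag holds 2 vertices, so the decomposition has width 1, which upper-bounds the treewidth. Any graph with an edge has treewidth ≥ 1, and G has the edge 6–2. Combining the bounds, tw(G) = 1.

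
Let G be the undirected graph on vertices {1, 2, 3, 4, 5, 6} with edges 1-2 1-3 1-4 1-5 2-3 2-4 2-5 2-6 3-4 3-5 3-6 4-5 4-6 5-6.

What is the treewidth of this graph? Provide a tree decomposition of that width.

Each bag holds 5 vertices, so the decomposition has width 4, which upper-bounds the treewidth. On the other hand G contains the 5-clique {1, 2, 3, 4, 5}. A clique must lie in a single bag of any decomposition, so no decomposition can have width below 4. Combining the bounds, tw(G) = 4.

Treewidth 4.
One such decomposition:
Bags: B1 = {1, 2, 3, 4, 5}  B2 = {2, 3, 4, 5, 6}
Tree: B1–B2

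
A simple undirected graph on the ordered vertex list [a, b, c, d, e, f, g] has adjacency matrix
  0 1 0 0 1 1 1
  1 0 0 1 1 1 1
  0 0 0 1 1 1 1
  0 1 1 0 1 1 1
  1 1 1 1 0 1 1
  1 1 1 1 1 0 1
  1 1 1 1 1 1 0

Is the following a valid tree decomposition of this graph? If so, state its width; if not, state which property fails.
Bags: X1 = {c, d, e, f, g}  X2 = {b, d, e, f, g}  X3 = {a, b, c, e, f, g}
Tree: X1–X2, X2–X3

A tree decomposition must satisfy three properties: every vertex lies in some bag; for every edge, both endpoints lie together in some bag; and for every vertex, the bags containing it form a connected subtree. Here bags containing vertex c are not connected in the tree, so the decomposition is invalid.

No — bags containing vertex c are not connected in the tree.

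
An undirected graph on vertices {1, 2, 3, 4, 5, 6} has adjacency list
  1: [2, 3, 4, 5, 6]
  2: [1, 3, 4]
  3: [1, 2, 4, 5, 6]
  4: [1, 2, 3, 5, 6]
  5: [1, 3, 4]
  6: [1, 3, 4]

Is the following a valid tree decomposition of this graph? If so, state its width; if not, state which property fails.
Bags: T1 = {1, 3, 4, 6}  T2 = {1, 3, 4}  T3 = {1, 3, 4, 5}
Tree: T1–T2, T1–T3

No — vertex 2 appears in no bag.

A tree decomposition must satisfy three properties: every vertex lies in some bag; for every edge, both endpoints lie together in some bag; and for every vertex, the bags containing it form a connected subtree. Here vertex 2 appears in no bag, so the decomposition is invalid.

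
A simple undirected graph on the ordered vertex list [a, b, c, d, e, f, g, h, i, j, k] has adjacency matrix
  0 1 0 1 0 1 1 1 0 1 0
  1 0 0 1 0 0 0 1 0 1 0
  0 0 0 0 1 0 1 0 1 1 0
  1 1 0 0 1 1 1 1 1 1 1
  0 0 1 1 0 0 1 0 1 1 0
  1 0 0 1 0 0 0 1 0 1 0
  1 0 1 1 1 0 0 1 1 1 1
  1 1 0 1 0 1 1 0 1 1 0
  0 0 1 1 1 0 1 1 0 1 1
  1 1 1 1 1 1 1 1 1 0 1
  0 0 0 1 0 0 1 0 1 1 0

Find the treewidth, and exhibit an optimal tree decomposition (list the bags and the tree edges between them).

Each bag holds 5 vertices, so the decomposition has width 4, which upper-bounds the treewidth. Conversely, {a, d, g, h, j} is a clique of size 5, and the vertices of any clique must share a bag in every tree decomposition; so some bag has ≥ 5 vertices and tw(G) ≥ 4. Therefore the treewidth is 4.

Treewidth 4.
Bags: B1 = {d, e, g, i, j}  B2 = {d, g, h, i, j}  B3 = {a, d, g, h, j}  B4 = {a, d, f, h, j}  B5 = {a, b, d, h, j}  B6 = {d, g, i, j, k}  B7 = {c, e, g, i, j}
Tree: B1–B2, B2–B3, B3–B4, B3–B5, B2–B6, B1–B7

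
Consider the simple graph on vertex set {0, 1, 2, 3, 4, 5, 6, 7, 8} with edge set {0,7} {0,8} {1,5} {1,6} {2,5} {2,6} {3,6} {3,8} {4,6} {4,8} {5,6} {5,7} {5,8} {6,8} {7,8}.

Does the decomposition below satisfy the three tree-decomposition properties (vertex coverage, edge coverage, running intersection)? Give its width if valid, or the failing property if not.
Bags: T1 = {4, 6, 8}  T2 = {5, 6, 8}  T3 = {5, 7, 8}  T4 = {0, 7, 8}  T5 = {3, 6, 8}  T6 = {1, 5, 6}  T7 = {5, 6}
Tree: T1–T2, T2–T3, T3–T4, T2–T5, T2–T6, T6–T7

No — vertex 2 appears in no bag.

A tree decomposition must satisfy three properties: every vertex lies in some bag; for every edge, both endpoints lie together in some bag; and for every vertex, the bags containing it form a connected subtree. Here vertex 2 appears in no bag, so the decomposition is invalid.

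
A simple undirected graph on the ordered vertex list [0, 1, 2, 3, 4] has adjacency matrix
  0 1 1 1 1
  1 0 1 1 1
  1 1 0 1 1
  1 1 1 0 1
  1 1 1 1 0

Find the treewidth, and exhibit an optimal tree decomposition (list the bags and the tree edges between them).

A single bag containing all 5 vertices is trivially a valid decomposition of width 4. On the other hand G contains the 5-clique {0, 1, 2, 3, 4}. A clique must lie in a single bag of any decomposition, so no decomposition can have width below 4. Therefore the treewidth is 4.

Treewidth 4.
One such decomposition:
Bags: B1 = {0, 1, 2, 3, 4}
Tree: (single bag)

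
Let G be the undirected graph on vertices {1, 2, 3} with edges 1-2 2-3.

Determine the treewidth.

A width-1 tree decomposition is:
Bags: B1 = {2, 3}  B2 = {1, 2}
Tree: B1–B2
Each bag holds 2 vertices, so the decomposition has width 1, which upper-bounds the treewidth. G has an edge, so its treewidth is at least 1. Therefore the treewidth is 1.

1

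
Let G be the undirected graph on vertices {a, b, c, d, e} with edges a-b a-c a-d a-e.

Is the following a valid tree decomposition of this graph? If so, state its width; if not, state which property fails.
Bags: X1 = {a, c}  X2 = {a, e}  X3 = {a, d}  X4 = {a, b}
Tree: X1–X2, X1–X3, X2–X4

Yes; width 1.

Every vertex of G appears in some bag (union = {a, b, c, d, e}); every edge is covered by a bag; and for each vertex v the set of bags containing v is connected in the bag tree. The decomposition is therefore valid. The largest bag has 2 vertices, so the width is 1.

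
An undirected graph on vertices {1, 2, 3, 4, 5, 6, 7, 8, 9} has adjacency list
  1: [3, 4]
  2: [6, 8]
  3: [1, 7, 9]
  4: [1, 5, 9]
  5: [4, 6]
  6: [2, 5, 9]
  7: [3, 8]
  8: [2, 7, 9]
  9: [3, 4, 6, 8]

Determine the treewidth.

A width-3 tree decomposition is:
Bags: B1 = {1, 4, 5, 6}  B2 = {1, 4, 6, 9}  B3 = {1, 3, 6, 9}  B4 = {2, 3, 6, 9}  B5 = {2, 3, 8, 9}  B6 = {2, 3, 7, 8}
Tree: B1–B2, B2–B3, B3–B4, B4–B5, B5–B6
Each bag holds 4 vertices, so the decomposition has width 3, which upper-bounds the treewidth. For the lower bound: the 4 vertex sets {1,4,5}, {6}, {9}, {2,3,7,8} are disjoint, each induces a connected subgraph, and every pair is joined by at least one edge of G. Contracting each set to a single vertex therefore yields K_{4} as a minor, and since treewidth is minor-monotone, tw(G) ≥ tw(K_{4}) = 3. Therefore the treewidth is 3.

3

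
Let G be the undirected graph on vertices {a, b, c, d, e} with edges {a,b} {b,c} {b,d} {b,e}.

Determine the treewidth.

A width-1 tree decomposition is:
Bags: B1 = {b, d}  B2 = {b, e}  B3 = {b, c}  B4 = {a, b}
Tree: B1–B2, B2–B3, B3–B4
Each bag holds 2 vertices, so the decomposition has width 1, which upper-bounds the treewidth. Any graph with an edge has treewidth ≥ 1, and G has the edge d–b. Therefore the treewidth is 1.

1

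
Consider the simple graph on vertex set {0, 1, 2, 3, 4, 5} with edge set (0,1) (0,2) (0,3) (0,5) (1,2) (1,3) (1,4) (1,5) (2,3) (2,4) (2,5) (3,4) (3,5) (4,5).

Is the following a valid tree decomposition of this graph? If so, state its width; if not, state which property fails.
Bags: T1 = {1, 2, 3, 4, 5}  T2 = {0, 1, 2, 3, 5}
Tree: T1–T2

Yes; width 4.

Checking the three conditions: (i) the bags cover all of {0, 1, 2, 3, 4, 5}; (ii) for each edge, some bag contains both endpoints; (iii) the bags containing any fixed vertex form a subtree. All hold, so the decomposition is valid with width 5 − 1 = 4.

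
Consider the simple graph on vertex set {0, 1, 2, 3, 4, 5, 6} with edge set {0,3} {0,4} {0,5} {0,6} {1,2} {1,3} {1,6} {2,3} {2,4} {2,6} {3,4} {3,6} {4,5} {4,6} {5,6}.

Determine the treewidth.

A width-3 tree decomposition is:
Bags: B1 = {2, 3, 4, 6}  B2 = {1, 2, 3, 6}  B3 = {0, 3, 4, 6}  B4 = {0, 4, 5, 6}
Tree: B1–B2, B1–B3, B3–B4
Every bag has size at most 4, so the width is 4 − 1 = 3 and tw(G) ≤ 3. For the lower bound, the 4 vertices {0, 3, 4, 6} are pairwise adjacent, and any tree decomposition puts a clique entirely inside one bag — forcing width ≥ 3. The upper and lower bounds meet at 3, so that is the treewidth.

3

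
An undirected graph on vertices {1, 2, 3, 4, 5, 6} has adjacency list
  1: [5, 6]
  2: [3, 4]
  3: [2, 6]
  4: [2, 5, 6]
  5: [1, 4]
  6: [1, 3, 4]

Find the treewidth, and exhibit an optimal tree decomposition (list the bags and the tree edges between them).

Treewidth 2.
One optimal decomposition is:
Bags: B1 = {1, 5, 6}  B2 = {4, 5, 6}  B3 = {3, 4, 6}  B4 = {2, 3, 4}
Tree: B1–B2, B2–B3, B3–B4

Every bag has size at most 3, so the width is 3 − 1 = 2 and tw(G) ≤ 2. Since 1–5–4–6–1 is a cycle in G, G is not acyclic. Forests are exactly the graphs of treewidth ≤ 1, so tw(G) ≥ 2. The upper and lower bounds meet at 2, so that is the treewidth.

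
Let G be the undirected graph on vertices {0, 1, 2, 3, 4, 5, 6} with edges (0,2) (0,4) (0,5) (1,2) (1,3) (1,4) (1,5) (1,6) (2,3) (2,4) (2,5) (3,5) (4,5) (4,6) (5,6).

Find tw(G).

3

A width-3 tree decomposition is:
Bags: B1 = {1, 4, 5, 6}  B2 = {1, 2, 4, 5}  B3 = {1, 2, 3, 5}  B4 = {0, 2, 4, 5}
Tree: B1–B2, B2–B3, B2–B4
Each bag holds 4 vertices, so the decomposition has width 3, which upper-bounds the treewidth. For the lower bound, the 4 vertices {0, 2, 4, 5} are pairwise adjacent, and any tree decomposition puts a clique entirely inside one bag — forcing width ≥ 3. Combining the bounds, tw(G) = 3.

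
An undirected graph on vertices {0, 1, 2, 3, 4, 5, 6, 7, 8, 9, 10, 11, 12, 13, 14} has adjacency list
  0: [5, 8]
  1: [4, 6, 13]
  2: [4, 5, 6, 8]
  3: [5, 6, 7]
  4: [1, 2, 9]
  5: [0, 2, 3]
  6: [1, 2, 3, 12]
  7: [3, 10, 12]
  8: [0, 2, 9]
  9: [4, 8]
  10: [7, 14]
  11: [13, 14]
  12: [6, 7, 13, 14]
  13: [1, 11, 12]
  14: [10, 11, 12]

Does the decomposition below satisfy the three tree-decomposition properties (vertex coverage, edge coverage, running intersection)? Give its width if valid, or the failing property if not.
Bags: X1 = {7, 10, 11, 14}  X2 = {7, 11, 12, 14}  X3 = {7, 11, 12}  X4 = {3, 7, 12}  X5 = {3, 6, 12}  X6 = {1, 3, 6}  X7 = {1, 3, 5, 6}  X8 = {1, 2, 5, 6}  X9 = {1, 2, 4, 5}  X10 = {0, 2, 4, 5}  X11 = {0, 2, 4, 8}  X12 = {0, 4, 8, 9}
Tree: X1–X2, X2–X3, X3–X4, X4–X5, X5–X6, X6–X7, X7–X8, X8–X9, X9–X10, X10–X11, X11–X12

No — vertex 13 appears in no bag.

A tree decomposition must satisfy three properties: every vertex lies in some bag; for every edge, both endpoints lie together in some bag; and for every vertex, the bags containing it form a connected subtree. Here vertex 13 appears in no bag, so the decomposition is invalid.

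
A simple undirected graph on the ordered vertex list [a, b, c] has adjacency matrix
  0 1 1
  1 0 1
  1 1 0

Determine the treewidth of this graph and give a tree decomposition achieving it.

A single bag containing all 3 vertices is trivially a valid decomposition of width 2. On the other hand G contains the 3-clique {a, b, c}. A clique must lie in a single bag of any decomposition, so no decomposition can have width below 2. Combining the bounds, tw(G) = 2.

Treewidth 2.
One such decomposition:
Bags: B1 = {a, b, c}
Tree: (single bag)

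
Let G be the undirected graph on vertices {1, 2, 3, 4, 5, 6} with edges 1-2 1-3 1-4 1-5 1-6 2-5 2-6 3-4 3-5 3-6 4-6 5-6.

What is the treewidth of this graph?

3

A width-3 tree decomposition is:
Bags: B1 = {1, 3, 5, 6}  B2 = {1, 2, 5, 6}  B3 = {1, 3, 4, 6}
Tree: B1–B2, B1–B3
Every bag has size at most 4, so the width is 4 − 1 = 3 and tw(G) ≤ 3. For the lower bound, the 4 vertices {1, 2, 5, 6} are pairwise adjacent, and any tree decomposition puts a clique entirely inside one bag — forcing width ≥ 3. Therefore the treewidth is 3.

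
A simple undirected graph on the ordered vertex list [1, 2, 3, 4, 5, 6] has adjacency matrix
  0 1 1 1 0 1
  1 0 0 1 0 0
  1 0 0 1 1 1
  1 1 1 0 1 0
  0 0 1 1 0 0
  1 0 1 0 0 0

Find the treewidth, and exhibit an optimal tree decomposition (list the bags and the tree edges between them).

Each bag holds 3 vertices, so the decomposition has width 2, which upper-bounds the treewidth. On the other hand G contains the 3-clique {1, 2, 4}. A clique must lie in a single bag of any decomposition, so no decomposition can have width below 2. Therefore the treewidth is 2.

Treewidth 2.
Bags: B1 = {1, 3, 4}  B2 = {3, 4, 5}  B3 = {1, 3, 6}  B4 = {1, 2, 4}
Tree: B1–B2, B1–B3, B1–B4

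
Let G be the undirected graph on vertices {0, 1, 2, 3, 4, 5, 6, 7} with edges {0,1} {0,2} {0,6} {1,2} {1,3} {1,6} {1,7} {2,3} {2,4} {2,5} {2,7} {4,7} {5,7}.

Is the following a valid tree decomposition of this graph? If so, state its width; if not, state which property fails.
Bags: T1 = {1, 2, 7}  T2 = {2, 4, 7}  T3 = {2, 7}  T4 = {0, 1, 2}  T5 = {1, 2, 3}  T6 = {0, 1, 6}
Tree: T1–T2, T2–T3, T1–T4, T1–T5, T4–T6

No — vertex 5 appears in no bag.

A tree decomposition must satisfy three properties: every vertex lies in some bag; for every edge, both endpoints lie together in some bag; and for every vertex, the bags containing it form a connected subtree. Here vertex 5 appears in no bag, so the decomposition is invalid.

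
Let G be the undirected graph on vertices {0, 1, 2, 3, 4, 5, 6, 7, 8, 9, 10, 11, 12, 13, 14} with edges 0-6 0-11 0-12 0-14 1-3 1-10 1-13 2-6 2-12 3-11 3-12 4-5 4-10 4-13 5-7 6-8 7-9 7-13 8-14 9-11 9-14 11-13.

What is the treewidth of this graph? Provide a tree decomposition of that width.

Treewidth 3.
One such decomposition:
Bags: B1 = {4, 5, 7, 10}  B2 = {4, 7, 10, 13}  B3 = {1, 7, 10, 13}  B4 = {1, 7, 9, 13}  B5 = {1, 9, 11, 13}  B6 = {1, 3, 9, 11}  B7 = {3, 9, 11, 14}  B8 = {0, 3, 11, 14}  B9 = {0, 3, 12, 14}  B10 = {0, 8, 12, 14}  B11 = {0, 6, 8, 12}  B12 = {2, 6, 8, 12}
Tree: B1–B2, B2–B3, B3–B4, B4–B5, B5–B6, B6–B7, B7–B8, B8–B9, B9–B10, B10–B11, B11–B12

Every bag has size at most 4, so the width is 4 − 1 = 3 and tw(G) ≤ 3. For the lower bound: the 4 vertex sets {4,5,10}, {7}, {13}, {1,3,9,11} are disjoint, each induces a connected subgraph, and every pair is joined by at least one edge of G. Contracting each set to a single vertex therefore yields K_{4} as a minor, and since treewidth is minor-monotone, tw(G) ≥ tw(K_{4}) = 3. The upper and lower bounds meet at 3, so that is the treewidth.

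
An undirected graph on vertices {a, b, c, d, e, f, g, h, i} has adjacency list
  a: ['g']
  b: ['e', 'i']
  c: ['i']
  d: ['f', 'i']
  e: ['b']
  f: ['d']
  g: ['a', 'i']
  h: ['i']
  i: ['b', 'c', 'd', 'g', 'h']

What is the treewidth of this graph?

A width-1 tree decomposition is:
Bags: B1 = {g, i}  B2 = {d, i}  B3 = {a, g}  B4 = {d, f}  B5 = {c, i}  B6 = {h, i}  B7 = {b, i}  B8 = {b, e}
Tree: B1–B2, B1–B3, B2–B4, B1–B5, B1–B6, B5–B7, B7–B8
The largest bag has 2 vertices, giving width 1; this decomposition certifies tw(G) ≤ 1. Any graph with an edge has treewidth ≥ 1, and G has the edge g–i. The upper and lower bounds meet at 1, so that is the treewidth.

1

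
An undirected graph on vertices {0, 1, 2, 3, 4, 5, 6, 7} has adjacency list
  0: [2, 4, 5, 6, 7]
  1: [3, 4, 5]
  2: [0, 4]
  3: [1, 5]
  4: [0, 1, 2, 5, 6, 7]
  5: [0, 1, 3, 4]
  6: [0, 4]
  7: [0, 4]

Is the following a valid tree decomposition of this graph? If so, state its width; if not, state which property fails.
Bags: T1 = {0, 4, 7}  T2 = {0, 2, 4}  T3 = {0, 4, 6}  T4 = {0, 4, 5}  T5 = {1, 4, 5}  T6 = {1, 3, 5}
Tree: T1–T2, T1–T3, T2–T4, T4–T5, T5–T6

Every vertex of G appears in some bag (union = {0, 1, 2, 3, 4, 5, 6, 7}); every edge is covered by a bag; and for each vertex v the set of bags containing v is connected in the bag tree. The decomposition is therefore valid. The largest bag has 3 vertices, so the width is 2.

Yes; width 2.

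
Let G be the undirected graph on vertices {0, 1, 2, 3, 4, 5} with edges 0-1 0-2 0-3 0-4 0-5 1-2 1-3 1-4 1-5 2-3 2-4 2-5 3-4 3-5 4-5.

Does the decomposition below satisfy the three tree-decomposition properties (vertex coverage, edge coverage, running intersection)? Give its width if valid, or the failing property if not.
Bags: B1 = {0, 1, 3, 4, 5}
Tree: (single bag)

A tree decomposition must satisfy three properties: every vertex lies in some bag; for every edge, both endpoints lie together in some bag; and for every vertex, the bags containing it form a connected subtree. Here vertex 2 appears in no bag, so the decomposition is invalid.

No — vertex 2 appears in no bag.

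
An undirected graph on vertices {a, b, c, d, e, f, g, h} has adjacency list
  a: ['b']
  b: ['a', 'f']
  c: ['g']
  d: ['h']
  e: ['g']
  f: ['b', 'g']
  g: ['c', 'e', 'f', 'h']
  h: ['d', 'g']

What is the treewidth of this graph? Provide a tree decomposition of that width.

Treewidth 1.
Bags: B1 = {f, g}  B2 = {e, g}  B3 = {g, h}  B4 = {b, f}  B5 = {d, h}  B6 = {c, g}  B7 = {a, b}
Tree: B1–B2, B2–B3, B1–B4, B3–B5, B3–B6, B4–B7

Every bag has size at most 2, so the width is 2 − 1 = 1 and tw(G) ≤ 1. G has an edge, so its treewidth is at least 1. Hence tw(G) = 1 exactly.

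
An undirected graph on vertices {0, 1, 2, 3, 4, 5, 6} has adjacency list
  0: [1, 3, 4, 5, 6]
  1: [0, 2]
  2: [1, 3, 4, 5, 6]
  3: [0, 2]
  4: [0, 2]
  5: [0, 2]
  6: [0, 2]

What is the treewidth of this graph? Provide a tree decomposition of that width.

Every bag has size at most 3, so the width is 3 − 1 = 2 and tw(G) ≤ 2. The edges 2–1–0–5–2 form a cycle, so G is not a tree and its treewidth is at least 2. Combining the bounds, tw(G) = 2.

Treewidth 2.
One optimal decomposition is:
Bags: B1 = {0, 1, 2}  B2 = {0, 2, 5}  B3 = {0, 2, 3}  B4 = {0, 2, 6}  B5 = {0, 2, 4}
Tree: B1–B2, B2–B3, B3–B4, B4–B5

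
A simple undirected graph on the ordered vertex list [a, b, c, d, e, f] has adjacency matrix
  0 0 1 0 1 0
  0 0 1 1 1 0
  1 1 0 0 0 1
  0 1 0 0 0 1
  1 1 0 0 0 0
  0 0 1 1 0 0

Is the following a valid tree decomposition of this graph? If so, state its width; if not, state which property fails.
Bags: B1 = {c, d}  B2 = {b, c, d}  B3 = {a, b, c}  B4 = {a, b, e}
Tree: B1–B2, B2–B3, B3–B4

No — vertex f appears in no bag.

A tree decomposition must satisfy three properties: every vertex lies in some bag; for every edge, both endpoints lie together in some bag; and for every vertex, the bags containing it form a connected subtree. Here vertex f appears in no bag, so the decomposition is invalid.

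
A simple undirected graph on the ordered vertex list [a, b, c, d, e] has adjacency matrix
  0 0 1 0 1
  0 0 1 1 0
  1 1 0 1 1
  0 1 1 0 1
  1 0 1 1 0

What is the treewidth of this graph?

A width-2 tree decomposition is:
Bags: B1 = {a, c, e}  B2 = {c, d, e}  B3 = {b, c, d}
Tree: B1–B2, B2–B3
The largest bag has 3 vertices, giving width 2; this decomposition certifies tw(G) ≤ 2. Conversely, {c, d, e} is a clique of size 3, and the vertices of any clique must share a bag in every tree decomposition; so some bag has ≥ 3 vertices and tw(G) ≥ 2. Hence tw(G) = 2 exactly.

2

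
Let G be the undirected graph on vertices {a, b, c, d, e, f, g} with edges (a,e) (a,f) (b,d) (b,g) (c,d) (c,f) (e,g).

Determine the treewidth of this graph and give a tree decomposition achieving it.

The largest bag has 3 vertices, giving width 2; this decomposition certifies tw(G) ≤ 2. For the lower bound, G contains the cycle e–g–b–d–c–f–a–e, so G is not a forest; only forests have treewidth ≤ 1, hence tw(G) ≥ 2. Therefore the treewidth is 2.

Treewidth 2.
Bags: B1 = {b, e, g}  B2 = {b, d, e}  B3 = {c, d, e}  B4 = {c, e, f}  B5 = {a, e, f}
Tree: B1–B2, B2–B3, B3–B4, B4–B5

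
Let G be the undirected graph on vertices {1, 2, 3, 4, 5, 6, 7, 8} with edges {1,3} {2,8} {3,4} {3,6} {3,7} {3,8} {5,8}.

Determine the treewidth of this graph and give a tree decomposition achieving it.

Every bag has size at most 2, so the width is 2 − 1 = 1 and tw(G) ≤ 1. Any graph with an edge has treewidth ≥ 1, and G has the edge 3–4. Therefore the treewidth is 1.

Treewidth 1.
One such decomposition:
Bags: B1 = {3, 4}  B2 = {3, 6}  B3 = {3, 7}  B4 = {3, 8}  B5 = {5, 8}  B6 = {1, 3}  B7 = {2, 8}
Tree: B1–B2, B2–B3, B3–B4, B4–B5, B2–B6, B5–B7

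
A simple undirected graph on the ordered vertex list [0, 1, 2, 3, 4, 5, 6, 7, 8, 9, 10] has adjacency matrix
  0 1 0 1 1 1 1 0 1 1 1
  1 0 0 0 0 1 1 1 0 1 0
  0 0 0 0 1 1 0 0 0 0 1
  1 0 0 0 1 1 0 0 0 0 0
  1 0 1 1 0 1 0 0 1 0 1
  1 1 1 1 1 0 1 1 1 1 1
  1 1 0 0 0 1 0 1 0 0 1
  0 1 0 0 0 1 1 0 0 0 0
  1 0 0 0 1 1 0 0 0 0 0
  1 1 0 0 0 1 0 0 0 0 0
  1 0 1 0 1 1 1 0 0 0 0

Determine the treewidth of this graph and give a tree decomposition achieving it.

Treewidth 3.
One such decomposition:
Bags: B1 = {0, 5, 6, 10}  B2 = {0, 4, 5, 10}  B3 = {0, 4, 5, 8}  B4 = {0, 1, 5, 6}  B5 = {2, 4, 5, 10}  B6 = {0, 1, 5, 9}  B7 = {1, 5, 6, 7}  B8 = {0, 3, 4, 5}
Tree: B1–B2, B2–B3, B1–B4, B2–B5, B4–B6, B4–B7, B3–B8

Every bag has size at most 4, so the width is 4 − 1 = 3 and tw(G) ≤ 3. On the other hand G contains the 4-clique {0, 1, 5, 9}. A clique must lie in a single bag of any decomposition, so no decomposition can have width below 3. Combining the bounds, tw(G) = 3.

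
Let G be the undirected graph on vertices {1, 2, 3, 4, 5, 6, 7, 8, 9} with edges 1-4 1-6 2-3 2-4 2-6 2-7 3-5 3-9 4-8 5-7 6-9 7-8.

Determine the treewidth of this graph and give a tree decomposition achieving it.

The largest bag has 4 vertices, giving width 3; this decomposition certifies tw(G) ≤ 3. For the lower bound: the 4 vertex sets {1,6,9}, {4}, {2}, {3,5,7,8} are disjoint, each induces a connected subgraph, and every pair is joined by at least one edge of G. Contracting each set to a single vertex therefore yields K_{4} as a minor, and since treewidth is minor-monotone, tw(G) ≥ tw(K_{4}) = 3. The upper and lower bounds meet at 3, so that is the treewidth.

Treewidth 3.
One such decomposition:
Bags: B1 = {1, 4, 6, 9}  B2 = {2, 4, 6, 9}  B3 = {2, 3, 4, 9}  B4 = {2, 3, 4, 8}  B5 = {2, 3, 7, 8}  B6 = {3, 5, 7, 8}
Tree: B1–B2, B2–B3, B3–B4, B4–B5, B5–B6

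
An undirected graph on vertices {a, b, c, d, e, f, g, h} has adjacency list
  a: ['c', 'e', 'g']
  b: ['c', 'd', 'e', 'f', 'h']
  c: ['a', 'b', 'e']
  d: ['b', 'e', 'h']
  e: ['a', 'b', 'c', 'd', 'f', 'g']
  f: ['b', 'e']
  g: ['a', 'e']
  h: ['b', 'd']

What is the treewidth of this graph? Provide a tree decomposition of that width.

Treewidth 2.
One such decomposition:
Bags: B1 = {b, e, f}  B2 = {b, c, e}  B3 = {b, d, e}  B4 = {a, c, e}  B5 = {a, e, g}  B6 = {b, d, h}
Tree: B1–B2, B1–B3, B2–B4, B4–B5, B3–B6

Each bag holds 3 vertices, so the decomposition has width 2, which upper-bounds the treewidth. For the lower bound, the 3 vertices {a, e, g} are pairwise adjacent, and any tree decomposition puts a clique entirely inside one bag — forcing width ≥ 2. The upper and lower bounds meet at 2, so that is the treewidth.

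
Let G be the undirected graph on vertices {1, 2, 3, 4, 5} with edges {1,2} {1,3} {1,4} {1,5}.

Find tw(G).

A width-1 tree decomposition is:
Bags: B1 = {1, 3}  B2 = {1, 5}  B3 = {1, 2}  B4 = {1, 4}
Tree: B1–B2, B2–B3, B3–B4
Every bag has size at most 2, so the width is 2 − 1 = 1 and tw(G) ≤ 1. Any graph with an edge has treewidth ≥ 1, and G has the edge 3–1. The upper and lower bounds meet at 1, so that is the treewidth.

1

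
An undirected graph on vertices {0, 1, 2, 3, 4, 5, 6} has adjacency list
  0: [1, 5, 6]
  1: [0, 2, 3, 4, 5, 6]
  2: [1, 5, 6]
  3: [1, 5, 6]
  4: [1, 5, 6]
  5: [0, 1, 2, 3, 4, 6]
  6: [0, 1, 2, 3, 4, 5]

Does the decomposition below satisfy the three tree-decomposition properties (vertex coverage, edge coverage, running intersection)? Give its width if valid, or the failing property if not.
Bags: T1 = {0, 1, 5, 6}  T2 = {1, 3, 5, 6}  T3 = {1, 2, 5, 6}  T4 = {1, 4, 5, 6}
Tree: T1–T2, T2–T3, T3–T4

Yes; width 3.

Vertex coverage: the bags together contain {0, 1, 2, 3, 4, 5, 6}, the full vertex set. Edge coverage: each edge of G has both endpoints in at least one bag. Running intersection: for every vertex, the bags containing it form a connected subtree. All three properties hold, so this is a valid tree decomposition of width max|bag| − 1 = 3, and hence tw(G) ≤ 3.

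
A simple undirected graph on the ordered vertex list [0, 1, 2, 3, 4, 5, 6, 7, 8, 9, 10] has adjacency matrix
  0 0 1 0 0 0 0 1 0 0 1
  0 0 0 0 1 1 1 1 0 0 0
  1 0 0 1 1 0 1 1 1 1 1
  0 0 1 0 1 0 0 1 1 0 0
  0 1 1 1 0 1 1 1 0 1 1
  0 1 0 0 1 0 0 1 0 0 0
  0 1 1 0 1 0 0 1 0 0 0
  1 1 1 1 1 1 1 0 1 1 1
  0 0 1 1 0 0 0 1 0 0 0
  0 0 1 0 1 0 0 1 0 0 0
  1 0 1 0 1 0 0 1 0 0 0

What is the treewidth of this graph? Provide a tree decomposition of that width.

Treewidth 3.
One optimal decomposition is:
Bags: B1 = {2, 3, 4, 7}  B2 = {2, 3, 7, 8}  B3 = {2, 4, 6, 7}  B4 = {2, 4, 7, 9}  B5 = {2, 4, 7, 10}  B6 = {1, 4, 6, 7}  B7 = {0, 2, 7, 10}  B8 = {1, 4, 5, 7}
Tree: B1–B2, B1–B3, B1–B4, B1–B5, B3–B6, B5–B7, B6–B8

Every bag has size at most 4, so the width is 4 − 1 = 3 and tw(G) ≤ 3. Conversely, {1, 4, 5, 7} is a clique of size 4, and the vertices of any clique must share a bag in every tree decomposition; so some bag has ≥ 4 vertices and tw(G) ≥ 3. Combining the bounds, tw(G) = 3.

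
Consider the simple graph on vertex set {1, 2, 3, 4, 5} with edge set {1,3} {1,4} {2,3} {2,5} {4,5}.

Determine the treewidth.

A width-2 tree decomposition is:
Bags: B1 = {1, 4, 5}  B2 = {1, 2, 5}  B3 = {1, 2, 3}
Tree: B1–B2, B2–B3
Every bag has size at most 3, so the width is 3 − 1 = 2 and tw(G) ≤ 2. For the lower bound, G contains the cycle 1–4–5–2–3–1, so G is not a forest; only forests have treewidth ≤ 1, hence tw(G) ≥ 2. The upper and lower bounds meet at 2, so that is the treewidth.

2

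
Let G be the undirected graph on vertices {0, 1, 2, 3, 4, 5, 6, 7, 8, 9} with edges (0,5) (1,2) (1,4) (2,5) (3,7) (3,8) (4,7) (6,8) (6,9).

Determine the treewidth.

A width-1 tree decomposition is:
Bags: B1 = {6, 9}  B2 = {6, 8}  B3 = {3, 8}  B4 = {3, 7}  B5 = {4, 7}  B6 = {1, 4}  B7 = {1, 2}  B8 = {2, 5}  B9 = {0, 5}
Tree: B1–B2, B2–B3, B3–B4, B4–B5, B5–B6, B6–B7, B7–B8, B8–B9
The largest bag has 2 vertices, giving width 1; this decomposition certifies tw(G) ≤ 1. G has an edge, so its treewidth is at least 1. Combining the bounds, tw(G) = 1.

1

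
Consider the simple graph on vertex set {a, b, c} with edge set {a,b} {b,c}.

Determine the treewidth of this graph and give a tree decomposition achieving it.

Treewidth 1.
One such decomposition:
Bags: B1 = {b, c}  B2 = {a, b}
Tree: B1–B2

Each bag holds 2 vertices, so the decomposition has width 1, which upper-bounds the treewidth. G has an edge, so its treewidth is at least 1. Hence tw(G) = 1 exactly.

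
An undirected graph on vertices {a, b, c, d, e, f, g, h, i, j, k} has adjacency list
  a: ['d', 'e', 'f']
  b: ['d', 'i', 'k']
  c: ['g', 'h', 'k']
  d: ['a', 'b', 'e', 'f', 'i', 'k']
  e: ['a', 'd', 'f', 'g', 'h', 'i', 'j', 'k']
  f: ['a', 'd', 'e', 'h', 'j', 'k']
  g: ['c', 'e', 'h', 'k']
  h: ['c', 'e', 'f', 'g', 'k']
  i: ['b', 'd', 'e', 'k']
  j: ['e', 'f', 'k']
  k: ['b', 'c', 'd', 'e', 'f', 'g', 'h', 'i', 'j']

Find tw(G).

A width-3 tree decomposition is:
Bags: B1 = {d, e, i, k}  B2 = {d, e, f, k}  B3 = {e, f, j, k}  B4 = {a, d, e, f}  B5 = {e, f, h, k}  B6 = {e, g, h, k}  B7 = {c, g, h, k}  B8 = {b, d, i, k}
Tree: B1–B2, B2–B3, B2–B4, B3–B5, B5–B6, B6–B7, B1–B8
The largest bag has 4 vertices, giving width 3; this decomposition certifies tw(G) ≤ 3. For the lower bound, the 4 vertices {a, d, e, f} are pairwise adjacent, and any tree decomposition puts a clique entirely inside one bag — forcing width ≥ 3. Therefore the treewidth is 3.

3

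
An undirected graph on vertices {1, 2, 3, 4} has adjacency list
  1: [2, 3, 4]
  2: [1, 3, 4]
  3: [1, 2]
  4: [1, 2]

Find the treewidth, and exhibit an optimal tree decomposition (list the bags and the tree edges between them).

Each bag holds 3 vertices, so the decomposition has width 2, which upper-bounds the treewidth. For the lower bound, the 3 vertices {1, 2, 3} are pairwise adjacent, and any tree decomposition puts a clique entirely inside one bag — forcing width ≥ 2. Therefore the treewidth is 2.

Treewidth 2.
One such decomposition:
Bags: B1 = {1, 2, 3}  B2 = {1, 2, 4}
Tree: B1–B2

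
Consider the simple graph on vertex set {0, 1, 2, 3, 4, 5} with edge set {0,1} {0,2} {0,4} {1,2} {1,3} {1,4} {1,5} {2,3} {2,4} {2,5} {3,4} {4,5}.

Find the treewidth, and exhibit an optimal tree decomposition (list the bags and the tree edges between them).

Every bag has size at most 4, so the width is 4 − 1 = 3 and tw(G) ≤ 3. Conversely, {0, 1, 2, 4} is a clique of size 4, and the vertices of any clique must share a bag in every tree decomposition; so some bag has ≥ 4 vertices and tw(G) ≥ 3. The upper and lower bounds meet at 3, so that is the treewidth.

Treewidth 3.
Bags: B1 = {1, 2, 4, 5}  B2 = {0, 1, 2, 4}  B3 = {1, 2, 3, 4}
Tree: B1–B2, B1–B3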